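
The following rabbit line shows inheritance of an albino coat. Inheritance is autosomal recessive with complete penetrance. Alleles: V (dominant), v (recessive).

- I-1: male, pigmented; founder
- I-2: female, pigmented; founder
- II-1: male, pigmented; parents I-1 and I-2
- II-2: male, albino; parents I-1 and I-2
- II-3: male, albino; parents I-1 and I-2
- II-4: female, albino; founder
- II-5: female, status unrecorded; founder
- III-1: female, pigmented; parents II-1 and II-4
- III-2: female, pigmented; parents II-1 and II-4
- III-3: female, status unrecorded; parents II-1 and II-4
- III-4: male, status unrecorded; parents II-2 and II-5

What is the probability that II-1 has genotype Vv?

1/3

I-1 is pigmented so carries V and passed v to II-2 (vv), so I-1 is Vv.
I-2 is pigmented so carries V and passed v to II-2 (vv), so I-2 is Vv.
Their cross gives offspring ratios 1/4 VV : 1/2 Vv : 1/4 vv. Conditioning on II-1 being pigmented, P(Vv) = 1/2 / 3/4 = 2/3 before taking II-1's own offspring into account.
II-4 is albino, so II-4 is vv.
Now use II-1's offspring. Probability of each recorded status — pigmented daughter III-1: 1/2 if II-1 is Vv, 1 if VV; pigmented daughter III-2: 1/2 if II-1 is Vv, 1 if VV. (III-3: equally likely either way, so uninformative.)
Bayes: P(Vv) = 2/3·1/4 / (2/3·1/4 + 1/3·1) = 1/3.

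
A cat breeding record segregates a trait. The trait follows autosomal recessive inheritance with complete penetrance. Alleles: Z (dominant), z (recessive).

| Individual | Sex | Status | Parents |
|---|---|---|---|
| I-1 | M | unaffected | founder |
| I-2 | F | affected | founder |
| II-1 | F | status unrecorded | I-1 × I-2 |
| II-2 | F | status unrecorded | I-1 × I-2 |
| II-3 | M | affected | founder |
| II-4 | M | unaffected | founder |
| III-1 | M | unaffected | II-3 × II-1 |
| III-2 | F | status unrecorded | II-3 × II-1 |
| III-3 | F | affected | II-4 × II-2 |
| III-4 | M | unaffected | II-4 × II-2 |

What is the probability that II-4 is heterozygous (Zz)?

II-4 is unaffected so carries Z and passed z to III-3 (zz), so II-4 is Zz, giving P(Zz) = 1.

1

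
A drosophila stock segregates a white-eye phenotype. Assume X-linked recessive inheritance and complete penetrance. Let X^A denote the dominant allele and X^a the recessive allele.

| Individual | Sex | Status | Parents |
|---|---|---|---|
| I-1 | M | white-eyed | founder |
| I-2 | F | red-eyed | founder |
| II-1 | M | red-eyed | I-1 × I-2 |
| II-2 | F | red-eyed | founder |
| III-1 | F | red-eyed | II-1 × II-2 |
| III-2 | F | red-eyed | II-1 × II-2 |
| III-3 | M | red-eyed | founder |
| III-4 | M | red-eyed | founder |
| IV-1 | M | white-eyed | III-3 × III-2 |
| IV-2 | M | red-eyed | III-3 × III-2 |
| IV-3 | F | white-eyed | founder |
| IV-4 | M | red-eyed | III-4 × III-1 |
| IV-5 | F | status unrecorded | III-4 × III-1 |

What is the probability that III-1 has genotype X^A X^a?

1/3

II-1 is red-eyed, so II-1 is X^A Y.
II-2 is red-eyed so carries A and passed a to III-2 (X^A X^a, whose A came from II-1), so II-2 is X^A X^a.
Their cross gives offspring ratios 1/2 X^A X^A : 1/2 X^A X^a. Conditioning on III-1 being red-eyed, P(X^A X^a) = 1/2 / 1 = 1/2 before taking III-1's own offspring into account.
III-4 is red-eyed, so III-4 is X^A Y.
Now use III-1's offspring. Probability of each recorded status — red-eyed son IV-4: 1/2 if III-1 is X^A X^a, 1 if X^A X^A. (IV-5: equally likely either way, so uninformative.)
Bayes: P(X^A X^a) = 1/2·1/2 / (1/2·1/2 + 1/2·1) = 1/3.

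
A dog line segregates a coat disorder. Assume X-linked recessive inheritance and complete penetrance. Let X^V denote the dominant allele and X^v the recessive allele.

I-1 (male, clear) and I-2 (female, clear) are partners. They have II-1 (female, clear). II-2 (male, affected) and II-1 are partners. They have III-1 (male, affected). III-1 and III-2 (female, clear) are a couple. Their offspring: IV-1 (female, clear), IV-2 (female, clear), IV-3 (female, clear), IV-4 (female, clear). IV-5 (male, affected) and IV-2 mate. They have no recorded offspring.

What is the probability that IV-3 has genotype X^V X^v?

1

IV-3 is clear so carries V and received v from III-1 (X^v Y), so IV-3 is X^V X^v, giving P(X^V X^v) = 1.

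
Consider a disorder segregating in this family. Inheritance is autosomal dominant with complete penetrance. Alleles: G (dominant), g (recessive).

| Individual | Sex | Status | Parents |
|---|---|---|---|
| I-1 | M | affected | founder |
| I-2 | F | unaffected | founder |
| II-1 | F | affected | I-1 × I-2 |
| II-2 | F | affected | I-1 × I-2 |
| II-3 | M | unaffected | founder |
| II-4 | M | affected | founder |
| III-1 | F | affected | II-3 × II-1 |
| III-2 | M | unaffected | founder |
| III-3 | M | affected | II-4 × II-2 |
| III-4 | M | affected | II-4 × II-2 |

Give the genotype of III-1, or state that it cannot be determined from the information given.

From phenotype alone, III-1 is GG or Gg.
III-1 is affected so carries G and received g from II-3 (gg), so III-1 is Gg.

Gg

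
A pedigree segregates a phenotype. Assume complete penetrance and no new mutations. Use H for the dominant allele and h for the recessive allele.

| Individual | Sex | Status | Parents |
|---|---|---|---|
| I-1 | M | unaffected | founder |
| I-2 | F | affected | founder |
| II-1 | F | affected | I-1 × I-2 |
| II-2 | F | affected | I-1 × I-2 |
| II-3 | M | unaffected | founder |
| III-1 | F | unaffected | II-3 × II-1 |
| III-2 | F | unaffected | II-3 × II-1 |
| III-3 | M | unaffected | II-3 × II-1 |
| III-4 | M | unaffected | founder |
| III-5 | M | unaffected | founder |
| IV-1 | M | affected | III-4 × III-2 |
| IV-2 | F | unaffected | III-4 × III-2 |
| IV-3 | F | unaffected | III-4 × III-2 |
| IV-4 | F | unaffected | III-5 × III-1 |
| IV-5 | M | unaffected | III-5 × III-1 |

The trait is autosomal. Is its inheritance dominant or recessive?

III-4 and III-2 are both unaffected yet have an affected child IV-1. Under dominance, an affected child requires at least one affected parent, so the trait cannot be dominant.

recessive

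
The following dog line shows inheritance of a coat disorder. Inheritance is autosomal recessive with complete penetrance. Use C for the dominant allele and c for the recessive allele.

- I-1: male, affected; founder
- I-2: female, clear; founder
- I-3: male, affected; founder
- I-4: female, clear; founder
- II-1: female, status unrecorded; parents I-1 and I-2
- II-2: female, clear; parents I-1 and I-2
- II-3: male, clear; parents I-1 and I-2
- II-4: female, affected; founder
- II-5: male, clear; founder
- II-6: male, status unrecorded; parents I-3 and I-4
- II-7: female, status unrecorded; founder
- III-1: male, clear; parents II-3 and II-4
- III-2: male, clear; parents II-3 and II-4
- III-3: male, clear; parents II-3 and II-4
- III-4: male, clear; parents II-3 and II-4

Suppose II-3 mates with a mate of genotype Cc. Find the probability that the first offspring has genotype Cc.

1/2

II-3 is clear so carries C and received c from I-1 (cc), so II-3 is Cc.
The cross gives 1/4 CC : 1/2 Cc : 1/4 cc, so P(offspring has genotype Cc) = 1/2.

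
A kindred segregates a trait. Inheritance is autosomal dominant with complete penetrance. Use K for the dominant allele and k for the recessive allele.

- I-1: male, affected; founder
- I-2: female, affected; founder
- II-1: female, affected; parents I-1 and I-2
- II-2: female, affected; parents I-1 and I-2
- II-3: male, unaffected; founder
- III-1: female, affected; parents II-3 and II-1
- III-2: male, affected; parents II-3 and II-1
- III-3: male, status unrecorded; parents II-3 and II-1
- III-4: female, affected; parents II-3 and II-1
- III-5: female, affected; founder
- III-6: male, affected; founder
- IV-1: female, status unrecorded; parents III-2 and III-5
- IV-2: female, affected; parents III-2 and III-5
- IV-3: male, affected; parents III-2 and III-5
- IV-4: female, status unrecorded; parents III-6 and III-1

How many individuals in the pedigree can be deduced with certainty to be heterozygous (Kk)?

Obligate heterozygotes: III-1 is affected so carries K and received k from II-3 (kk), so III-1 is Kk; III-2 is affected so carries K and received k from II-3 (kk), so III-2 is Kk; III-4 is affected so carries K and received k from II-3 (kk), so III-4 is Kk.
Every other individual is either homozygous by phenotype or has at least one consistent homozygous assignment, so the count is 3.

3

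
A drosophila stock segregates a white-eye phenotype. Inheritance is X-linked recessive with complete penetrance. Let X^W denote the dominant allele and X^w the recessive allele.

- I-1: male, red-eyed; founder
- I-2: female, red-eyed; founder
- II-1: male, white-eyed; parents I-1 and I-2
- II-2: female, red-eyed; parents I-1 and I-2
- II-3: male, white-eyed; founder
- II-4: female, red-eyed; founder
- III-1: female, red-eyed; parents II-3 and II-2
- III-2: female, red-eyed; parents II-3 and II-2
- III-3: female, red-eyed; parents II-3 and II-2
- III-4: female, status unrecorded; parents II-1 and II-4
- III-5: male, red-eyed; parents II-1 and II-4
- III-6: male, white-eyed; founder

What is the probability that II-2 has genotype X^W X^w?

1/9

I-1 is red-eyed, so I-1 is X^W Y.
I-2 is red-eyed so carries W and passed w to II-1 (X^w Y), so I-2 is X^W X^w.
Their cross gives offspring ratios 1/2 X^W X^W : 1/2 X^W X^w. Conditioning on II-2 being red-eyed, P(X^W X^w) = 1/2 / 1 = 1/2 before taking II-2's own offspring into account.
II-3 is white-eyed, so II-3 is X^w Y.
Now use II-2's offspring. Probability of each recorded status — red-eyed daughter III-1: 1/2 if II-2 is X^W X^w, 1 if X^W X^W; red-eyed daughter III-2: 1/2 if II-2 is X^W X^w, 1 if X^W X^W; red-eyed daughter III-3: 1/2 if II-2 is X^W X^w, 1 if X^W X^W.
Bayes: P(X^W X^w) = 1/2·1/8 / (1/2·1/8 + 1/2·1) = 1/9.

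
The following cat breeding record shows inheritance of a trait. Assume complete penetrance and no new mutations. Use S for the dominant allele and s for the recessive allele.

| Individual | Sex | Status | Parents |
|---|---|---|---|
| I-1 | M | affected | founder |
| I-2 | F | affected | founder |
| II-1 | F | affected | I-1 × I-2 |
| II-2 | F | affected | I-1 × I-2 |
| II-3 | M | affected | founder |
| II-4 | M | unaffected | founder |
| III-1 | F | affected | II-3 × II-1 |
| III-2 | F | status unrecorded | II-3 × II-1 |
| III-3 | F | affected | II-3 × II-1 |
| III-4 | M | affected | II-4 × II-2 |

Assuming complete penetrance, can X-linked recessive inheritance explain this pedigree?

A consistent assignment under X-linked recessive exists: I-1 X^s Y, I-2 X^s X^s, II-1 X^s X^s, II-2 X^s X^s, II-3 X^s Y, II-4 X^S Y, III-1 X^s X^s, III-2 X^s X^s, III-3 X^s X^s, III-4 X^s Y.
In this assignment every recorded phenotype matches its genotype and every non-founder's genotype is obtainable from its parents' genotypes, so the pedigree is consistent.

Yes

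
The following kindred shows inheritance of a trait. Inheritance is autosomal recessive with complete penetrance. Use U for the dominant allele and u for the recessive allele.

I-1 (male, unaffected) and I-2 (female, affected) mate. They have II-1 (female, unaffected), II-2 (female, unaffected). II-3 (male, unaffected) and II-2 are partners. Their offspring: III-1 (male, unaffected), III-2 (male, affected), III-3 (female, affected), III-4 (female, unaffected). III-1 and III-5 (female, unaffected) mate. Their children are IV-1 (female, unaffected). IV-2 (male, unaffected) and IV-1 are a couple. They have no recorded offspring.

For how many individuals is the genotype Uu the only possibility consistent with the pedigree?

3

Obligate heterozygotes: II-1 is unaffected so carries U and received u from I-2 (uu), so II-1 is Uu; II-2 is unaffected so carries U and received u from I-2 (uu), so II-2 is Uu; II-3 is unaffected so carries U and passed u to III-2 (uu), so II-3 is Uu.
Every other individual is either homozygous by phenotype or has at least one consistent homozygous assignment, so the count is 3.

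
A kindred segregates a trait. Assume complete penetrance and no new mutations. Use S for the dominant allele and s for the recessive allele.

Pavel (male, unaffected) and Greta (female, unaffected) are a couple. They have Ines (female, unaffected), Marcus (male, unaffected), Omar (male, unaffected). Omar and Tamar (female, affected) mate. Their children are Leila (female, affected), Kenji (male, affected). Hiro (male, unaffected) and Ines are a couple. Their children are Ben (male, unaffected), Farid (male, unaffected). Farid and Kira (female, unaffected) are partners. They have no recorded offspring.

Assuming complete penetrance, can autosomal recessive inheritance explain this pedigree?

A consistent assignment under autosomal recessive exists: Pavel SS, Greta Ss, Ines SS, Marcus SS, Omar Ss, Tamar ss, Hiro SS, Leila ss, Kenji ss, Ben SS, Farid SS, Kira SS.
In this assignment every recorded phenotype matches its genotype and every non-founder's genotype is obtainable from its parents' genotypes, so the pedigree is consistent.

Yes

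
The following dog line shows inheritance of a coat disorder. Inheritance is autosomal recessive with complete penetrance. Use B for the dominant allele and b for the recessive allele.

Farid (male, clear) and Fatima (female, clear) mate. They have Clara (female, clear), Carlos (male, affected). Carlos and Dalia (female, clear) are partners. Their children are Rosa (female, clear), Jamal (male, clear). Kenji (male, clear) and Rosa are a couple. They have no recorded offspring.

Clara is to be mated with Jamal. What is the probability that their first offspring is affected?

1/6

Farid is clear so carries B and passed b to Carlos (bb), so Farid is Bb.
Fatima is clear so carries B and passed b to Carlos (bb), so Fatima is Bb.
Clara is a clear offspring of Farid (Bb) × Fatima (Bb), whose cross gives 1/4 BB : 1/2 Bb : 1/4 bb; conditioning on being clear, Clara is BB with probability 1/3, Bb with probability 2/3.
Jamal is clear so carries B and received b from Carlos (bb), so Jamal is Bb.
Summing over parental genotype combinations, P(offspring is affected) = 2/3·1/4 = 1/6.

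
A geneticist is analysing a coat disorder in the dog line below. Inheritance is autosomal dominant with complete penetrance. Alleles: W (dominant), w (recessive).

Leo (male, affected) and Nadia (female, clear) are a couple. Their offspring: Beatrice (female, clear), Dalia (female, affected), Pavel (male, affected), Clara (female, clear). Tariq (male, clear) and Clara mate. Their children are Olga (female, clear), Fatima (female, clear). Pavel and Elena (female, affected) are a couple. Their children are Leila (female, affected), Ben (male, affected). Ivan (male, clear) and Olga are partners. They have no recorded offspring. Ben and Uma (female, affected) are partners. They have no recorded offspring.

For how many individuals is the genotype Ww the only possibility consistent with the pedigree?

3

Obligate heterozygotes: Leo is affected so carries W and passed w to Beatrice (ww), so Leo is Ww; Dalia is affected so carries W and received w from Nadia (ww), so Dalia is Ww; Pavel is affected so carries W and received w from Nadia (ww), so Pavel is Ww.
Every other individual is either homozygous by phenotype or has at least one consistent homozygous assignment, so the count is 3.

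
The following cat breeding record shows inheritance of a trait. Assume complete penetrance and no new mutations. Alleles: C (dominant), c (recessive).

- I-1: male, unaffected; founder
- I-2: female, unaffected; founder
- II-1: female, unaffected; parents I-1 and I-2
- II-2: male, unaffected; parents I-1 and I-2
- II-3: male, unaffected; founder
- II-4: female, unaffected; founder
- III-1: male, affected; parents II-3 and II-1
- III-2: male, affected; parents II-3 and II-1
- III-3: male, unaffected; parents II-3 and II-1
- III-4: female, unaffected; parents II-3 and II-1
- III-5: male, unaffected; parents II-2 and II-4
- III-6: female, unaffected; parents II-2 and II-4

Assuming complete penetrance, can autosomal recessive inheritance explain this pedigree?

Yes

A consistent assignment under autosomal recessive exists: I-1 CC, I-2 Cc, II-1 Cc, II-2 CC, II-3 Cc, II-4 CC, III-1 cc, III-2 cc, III-3 CC, III-4 CC, III-5 CC, III-6 CC.
In this assignment every recorded phenotype matches its genotype and every non-founder's genotype is obtainable from its parents' genotypes, so the pedigree is consistent.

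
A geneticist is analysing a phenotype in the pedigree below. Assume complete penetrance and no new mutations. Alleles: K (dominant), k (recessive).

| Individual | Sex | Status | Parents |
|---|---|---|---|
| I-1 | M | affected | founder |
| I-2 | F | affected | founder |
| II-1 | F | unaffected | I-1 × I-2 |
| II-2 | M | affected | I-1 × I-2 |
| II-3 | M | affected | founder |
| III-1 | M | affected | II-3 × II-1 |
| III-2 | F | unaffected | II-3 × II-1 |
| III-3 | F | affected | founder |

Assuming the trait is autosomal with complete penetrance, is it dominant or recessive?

dominant

I-1 and I-2 are both affected yet have an unaffected child II-1. Under a recessive model two affected parents are homozygous and every child would be affected, so the trait cannot be recessive.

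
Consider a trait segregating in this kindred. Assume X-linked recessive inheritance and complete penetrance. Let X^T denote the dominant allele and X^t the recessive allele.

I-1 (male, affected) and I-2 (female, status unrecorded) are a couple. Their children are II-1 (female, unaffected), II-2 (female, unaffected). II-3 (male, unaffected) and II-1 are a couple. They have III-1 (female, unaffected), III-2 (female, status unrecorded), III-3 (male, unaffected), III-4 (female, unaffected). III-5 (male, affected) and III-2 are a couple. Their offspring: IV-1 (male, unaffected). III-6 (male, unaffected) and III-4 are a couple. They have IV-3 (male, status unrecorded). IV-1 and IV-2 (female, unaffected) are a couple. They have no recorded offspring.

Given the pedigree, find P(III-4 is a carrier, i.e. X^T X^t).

1/2

II-3 is unaffected, so II-3 is X^T Y.
II-1 is unaffected so carries T and received t from I-1 (X^t Y), so II-1 is X^T X^t.
Their cross gives offspring ratios 1/2 X^T X^T : 1/2 X^T X^t. Conditioning on III-4 being unaffected, P(X^T X^t) = 1/2 / 1 = 1/2 before taking III-4's own offspring into account.
III-6 is unaffected, so III-6 is X^T Y.
III-4's offspring (IV-3) would show their recorded status with the same probability whether III-4 is X^T X^t or X^T X^T, so they carry no information and P(X^T X^t) = 1/2.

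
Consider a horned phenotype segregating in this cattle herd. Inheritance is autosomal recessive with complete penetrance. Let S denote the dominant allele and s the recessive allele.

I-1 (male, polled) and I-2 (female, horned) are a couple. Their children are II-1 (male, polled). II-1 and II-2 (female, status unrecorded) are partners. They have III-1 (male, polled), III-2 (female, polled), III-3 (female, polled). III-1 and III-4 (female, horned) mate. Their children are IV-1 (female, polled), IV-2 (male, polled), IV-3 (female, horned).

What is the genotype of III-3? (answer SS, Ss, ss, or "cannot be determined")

III-3's phenotype allows SS or Ss, and no parent or child forces a single allele at both positions; consistent genotype assignments exist with III-3 as SS or Ss.

cannot be determined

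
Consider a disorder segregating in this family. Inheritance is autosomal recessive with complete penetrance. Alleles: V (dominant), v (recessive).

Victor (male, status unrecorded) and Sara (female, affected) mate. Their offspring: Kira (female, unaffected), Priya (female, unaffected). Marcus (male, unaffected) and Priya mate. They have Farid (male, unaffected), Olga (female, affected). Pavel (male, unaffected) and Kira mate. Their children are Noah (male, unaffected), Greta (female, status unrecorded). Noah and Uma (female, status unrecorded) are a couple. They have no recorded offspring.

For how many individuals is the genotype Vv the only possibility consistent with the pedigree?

Obligate heterozygotes: Kira is unaffected so carries V and received v from Sara (vv), so Kira is Vv; Priya is unaffected so carries V and received v from Sara (vv), so Priya is Vv; Marcus is unaffected so carries V and passed v to Olga (vv), so Marcus is Vv.
Every other individual is either homozygous by phenotype or has at least one consistent homozygous assignment, so the count is 3.

3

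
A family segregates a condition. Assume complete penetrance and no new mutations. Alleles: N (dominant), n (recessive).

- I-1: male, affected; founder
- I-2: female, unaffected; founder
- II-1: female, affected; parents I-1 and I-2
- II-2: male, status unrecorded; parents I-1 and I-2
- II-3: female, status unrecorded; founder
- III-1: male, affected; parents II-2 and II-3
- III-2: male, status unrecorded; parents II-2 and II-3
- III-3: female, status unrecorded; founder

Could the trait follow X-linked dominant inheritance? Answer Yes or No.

A consistent assignment under X-linked dominant exists: I-1 X^N Y, I-2 X^n X^n, II-1 X^N X^n, II-2 X^n Y, II-3 X^N X^N, III-1 X^N Y, III-2 X^N Y, III-3 X^N X^N.
In this assignment every recorded phenotype matches its genotype and every non-founder's genotype is obtainable from its parents' genotypes, so the pedigree is consistent.

Yes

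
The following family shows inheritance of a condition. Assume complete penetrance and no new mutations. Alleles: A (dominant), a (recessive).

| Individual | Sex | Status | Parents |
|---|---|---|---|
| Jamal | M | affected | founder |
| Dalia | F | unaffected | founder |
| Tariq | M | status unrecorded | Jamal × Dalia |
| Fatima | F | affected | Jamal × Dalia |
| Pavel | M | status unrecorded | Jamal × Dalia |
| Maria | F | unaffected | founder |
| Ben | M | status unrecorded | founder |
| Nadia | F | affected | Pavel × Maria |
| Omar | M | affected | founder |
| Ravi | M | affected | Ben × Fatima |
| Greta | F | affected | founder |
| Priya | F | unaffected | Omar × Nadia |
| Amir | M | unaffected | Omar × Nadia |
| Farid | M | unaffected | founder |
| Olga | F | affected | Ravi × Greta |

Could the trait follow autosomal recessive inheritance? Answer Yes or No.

Under autosomal recessive, Priya (unaffected, female) cannot arise from Omar (affected) × Nadia (affected).

No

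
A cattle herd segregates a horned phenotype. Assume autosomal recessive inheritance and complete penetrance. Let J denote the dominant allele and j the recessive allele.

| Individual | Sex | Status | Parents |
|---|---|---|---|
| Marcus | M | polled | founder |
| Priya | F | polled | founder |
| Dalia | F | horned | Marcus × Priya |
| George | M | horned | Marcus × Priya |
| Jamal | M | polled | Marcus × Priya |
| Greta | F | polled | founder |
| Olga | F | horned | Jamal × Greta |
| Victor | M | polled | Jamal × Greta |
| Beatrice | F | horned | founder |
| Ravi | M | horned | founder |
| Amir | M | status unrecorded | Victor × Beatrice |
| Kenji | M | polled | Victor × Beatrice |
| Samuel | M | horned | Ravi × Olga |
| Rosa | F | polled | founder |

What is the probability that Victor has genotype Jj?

Jamal is polled so carries J and passed j to Olga (jj), so Jamal is Jj.
Greta is polled so carries J and passed j to Olga (jj), so Greta is Jj.
Their cross gives offspring ratios 1/4 JJ : 1/2 Jj : 1/4 jj. Conditioning on Victor being polled, P(Jj) = 1/2 / 3/4 = 2/3 before taking Victor's own offspring into account.
Beatrice is horned, so Beatrice is jj.
Now use Victor's offspring. Probability of each recorded status — polled son Kenji: 1/2 if Victor is Jj, 1 if JJ. (Amir: equally likely either way, so uninformative.)
Bayes: P(Jj) = 2/3·1/2 / (2/3·1/2 + 1/3·1) = 1/2.

1/2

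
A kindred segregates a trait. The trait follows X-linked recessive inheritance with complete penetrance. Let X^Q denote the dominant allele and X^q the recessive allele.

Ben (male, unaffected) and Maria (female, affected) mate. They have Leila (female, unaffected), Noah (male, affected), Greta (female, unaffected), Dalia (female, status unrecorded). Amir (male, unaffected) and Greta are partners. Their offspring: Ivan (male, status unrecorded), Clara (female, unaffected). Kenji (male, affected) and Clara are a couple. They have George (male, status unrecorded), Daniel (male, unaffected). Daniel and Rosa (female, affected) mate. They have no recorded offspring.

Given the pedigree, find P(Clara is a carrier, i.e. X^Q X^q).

Amir is unaffected, so Amir is X^Q Y.
Greta is unaffected so carries Q and received q from Maria (X^q X^q), so Greta is X^Q X^q.
Their cross gives offspring ratios 1/2 X^Q X^Q : 1/2 X^Q X^q. Conditioning on Clara being unaffected, P(X^Q X^q) = 1/2 / 1 = 1/2 before taking Clara's own offspring into account.
Kenji is affected, so Kenji is X^q Y.
Now use Clara's offspring. Probability of each recorded status — unaffected son Daniel: 1/2 if Clara is X^Q X^q, 1 if X^Q X^Q. (George: equally likely either way, so uninformative.)
Bayes: P(X^Q X^q) = 1/2·1/2 / (1/2·1/2 + 1/2·1) = 1/3.

1/3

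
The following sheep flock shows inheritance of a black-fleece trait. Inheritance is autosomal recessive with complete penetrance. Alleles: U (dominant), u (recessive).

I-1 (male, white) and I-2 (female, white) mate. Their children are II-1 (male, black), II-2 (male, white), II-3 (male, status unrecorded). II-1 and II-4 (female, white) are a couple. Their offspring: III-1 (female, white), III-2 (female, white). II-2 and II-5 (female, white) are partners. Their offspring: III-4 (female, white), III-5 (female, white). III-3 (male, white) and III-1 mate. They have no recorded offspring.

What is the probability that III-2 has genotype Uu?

III-2 is white so carries U and received u from II-1 (uu), so III-2 is Uu, giving P(Uu) = 1.

1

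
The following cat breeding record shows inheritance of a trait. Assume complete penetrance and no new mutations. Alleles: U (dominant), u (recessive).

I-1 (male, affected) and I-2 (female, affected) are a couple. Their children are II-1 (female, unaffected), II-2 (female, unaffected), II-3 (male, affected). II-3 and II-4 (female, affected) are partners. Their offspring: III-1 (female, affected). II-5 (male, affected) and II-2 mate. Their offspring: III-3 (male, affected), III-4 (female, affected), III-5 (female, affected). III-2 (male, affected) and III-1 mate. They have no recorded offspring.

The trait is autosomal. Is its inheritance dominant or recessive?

I-1 and I-2 are both affected yet have an unaffected child II-1. Under a recessive model two affected parents are homozygous and every child would be affected, so the trait cannot be recessive.

dominant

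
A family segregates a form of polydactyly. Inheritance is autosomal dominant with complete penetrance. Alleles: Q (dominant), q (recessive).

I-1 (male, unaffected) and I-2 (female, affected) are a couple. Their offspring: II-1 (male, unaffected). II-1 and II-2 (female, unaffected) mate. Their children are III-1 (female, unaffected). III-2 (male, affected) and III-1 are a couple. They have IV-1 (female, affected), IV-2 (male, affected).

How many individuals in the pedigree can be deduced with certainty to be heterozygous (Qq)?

Obligate heterozygotes: I-2 is affected so carries Q and passed q to II-1 (qq), so I-2 is Qq; IV-1 is affected so carries Q and received q from III-1 (qq), so IV-1 is Qq; IV-2 is affected so carries Q and received q from III-1 (qq), so IV-2 is Qq.
Every other individual is either homozygous by phenotype or has at least one consistent homozygous assignment, so the count is 3.

3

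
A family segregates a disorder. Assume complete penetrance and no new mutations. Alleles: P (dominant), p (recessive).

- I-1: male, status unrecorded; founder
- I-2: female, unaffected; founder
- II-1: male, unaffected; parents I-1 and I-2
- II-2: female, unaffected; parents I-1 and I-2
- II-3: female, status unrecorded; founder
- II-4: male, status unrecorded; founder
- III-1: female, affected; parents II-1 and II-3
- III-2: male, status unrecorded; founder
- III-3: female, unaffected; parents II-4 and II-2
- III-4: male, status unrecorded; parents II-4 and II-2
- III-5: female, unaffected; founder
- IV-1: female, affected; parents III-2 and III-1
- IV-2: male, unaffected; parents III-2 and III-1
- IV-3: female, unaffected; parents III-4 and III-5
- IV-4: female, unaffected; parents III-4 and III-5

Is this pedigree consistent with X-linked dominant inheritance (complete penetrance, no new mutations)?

Yes

A consistent assignment under X-linked dominant exists: I-1 X^p Y, I-2 X^p X^p, II-1 X^p Y, II-2 X^p X^p, II-3 X^P X^P, II-4 X^p Y, III-1 X^P X^p, III-2 X^P Y, III-3 X^p X^p, III-4 X^p Y, III-5 X^p X^p, IV-1 X^P X^P, IV-2 X^p Y, IV-3 X^p X^p, IV-4 X^p X^p.
In this assignment every recorded phenotype matches its genotype and every non-founder's genotype is obtainable from its parents' genotypes, so the pedigree is consistent.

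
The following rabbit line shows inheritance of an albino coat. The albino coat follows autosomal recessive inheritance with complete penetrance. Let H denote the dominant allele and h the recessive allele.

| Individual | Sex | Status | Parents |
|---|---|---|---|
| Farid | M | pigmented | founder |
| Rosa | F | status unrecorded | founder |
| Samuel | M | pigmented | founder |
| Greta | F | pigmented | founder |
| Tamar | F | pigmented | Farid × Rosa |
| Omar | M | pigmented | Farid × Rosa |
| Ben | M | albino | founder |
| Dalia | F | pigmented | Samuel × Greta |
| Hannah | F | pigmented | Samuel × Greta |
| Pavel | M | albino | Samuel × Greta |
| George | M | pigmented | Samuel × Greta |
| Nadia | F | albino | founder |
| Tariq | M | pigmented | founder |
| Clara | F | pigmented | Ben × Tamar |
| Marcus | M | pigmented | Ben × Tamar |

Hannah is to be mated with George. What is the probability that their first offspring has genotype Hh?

Samuel is pigmented so carries H and passed h to Pavel (hh), so Samuel is Hh.
Greta is pigmented so carries H and passed h to Pavel (hh), so Greta is Hh.
Hannah is a pigmented offspring of Samuel (Hh) × Greta (Hh), whose cross gives 1/4 HH : 1/2 Hh : 1/4 hh; conditioning on being pigmented, Hannah is HH with probability 1/3, Hh with probability 2/3.
George is a pigmented offspring of Samuel (Hh) × Greta (Hh), whose cross gives 1/4 HH : 1/2 Hh : 1/4 hh; conditioning on being pigmented, George is HH with probability 1/3, Hh with probability 2/3.
Summing over parental genotype combinations, P(offspring has genotype Hh) = 2/9·1/2 + 2/9·1/2 + 4/9·1/2 = 4/9.

4/9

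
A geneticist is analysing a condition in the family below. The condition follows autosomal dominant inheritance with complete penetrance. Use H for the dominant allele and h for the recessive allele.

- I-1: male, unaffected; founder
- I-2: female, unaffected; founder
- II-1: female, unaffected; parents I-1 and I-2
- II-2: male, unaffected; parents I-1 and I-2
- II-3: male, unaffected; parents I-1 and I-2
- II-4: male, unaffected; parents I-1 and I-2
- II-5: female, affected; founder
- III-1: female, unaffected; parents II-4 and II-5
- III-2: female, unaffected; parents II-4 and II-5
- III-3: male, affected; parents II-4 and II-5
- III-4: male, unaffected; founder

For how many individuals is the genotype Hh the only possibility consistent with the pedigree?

Obligate heterozygotes: II-5 is affected so carries H and passed h to III-1 (hh), so II-5 is Hh; III-3 is affected so carries H and received h from II-4 (hh), so III-3 is Hh.
Every other individual is either homozygous by phenotype or has at least one consistent homozygous assignment, so the count is 2.

2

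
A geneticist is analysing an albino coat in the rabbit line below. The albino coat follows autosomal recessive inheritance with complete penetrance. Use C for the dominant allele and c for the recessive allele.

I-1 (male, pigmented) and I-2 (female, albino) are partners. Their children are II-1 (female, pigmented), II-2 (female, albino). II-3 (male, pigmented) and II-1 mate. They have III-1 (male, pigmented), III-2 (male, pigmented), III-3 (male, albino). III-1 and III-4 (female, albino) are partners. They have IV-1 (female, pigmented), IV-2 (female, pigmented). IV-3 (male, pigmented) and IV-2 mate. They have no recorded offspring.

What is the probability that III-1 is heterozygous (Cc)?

II-3 is pigmented so carries C and passed c to III-3 (cc), so II-3 is Cc.
II-1 is pigmented so carries C and received c from I-2 (cc), so II-1 is Cc.
Their cross gives offspring ratios 1/4 CC : 1/2 Cc : 1/4 cc. Conditioning on III-1 being pigmented, P(Cc) = 1/2 / 3/4 = 2/3 before taking III-1's own offspring into account.
III-4 is albino, so III-4 is cc.
Now use III-1's offspring. Probability of each recorded status — pigmented daughter IV-1: 1/2 if III-1 is Cc, 1 if CC; pigmented daughter IV-2: 1/2 if III-1 is Cc, 1 if CC.
Bayes: P(Cc) = 2/3·1/4 / (2/3·1/4 + 1/3·1) = 1/3.

1/3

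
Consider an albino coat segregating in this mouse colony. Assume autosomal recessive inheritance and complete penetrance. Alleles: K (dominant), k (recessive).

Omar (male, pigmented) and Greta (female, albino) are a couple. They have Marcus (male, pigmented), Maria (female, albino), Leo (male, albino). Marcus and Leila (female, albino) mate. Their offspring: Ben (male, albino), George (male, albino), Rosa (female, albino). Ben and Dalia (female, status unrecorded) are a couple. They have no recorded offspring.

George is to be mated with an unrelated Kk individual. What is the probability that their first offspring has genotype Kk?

George is albino, so George is kk.
The cross gives 1/2 Kk : 1/2 kk, so P(offspring has genotype Kk) = 1/2.

1/2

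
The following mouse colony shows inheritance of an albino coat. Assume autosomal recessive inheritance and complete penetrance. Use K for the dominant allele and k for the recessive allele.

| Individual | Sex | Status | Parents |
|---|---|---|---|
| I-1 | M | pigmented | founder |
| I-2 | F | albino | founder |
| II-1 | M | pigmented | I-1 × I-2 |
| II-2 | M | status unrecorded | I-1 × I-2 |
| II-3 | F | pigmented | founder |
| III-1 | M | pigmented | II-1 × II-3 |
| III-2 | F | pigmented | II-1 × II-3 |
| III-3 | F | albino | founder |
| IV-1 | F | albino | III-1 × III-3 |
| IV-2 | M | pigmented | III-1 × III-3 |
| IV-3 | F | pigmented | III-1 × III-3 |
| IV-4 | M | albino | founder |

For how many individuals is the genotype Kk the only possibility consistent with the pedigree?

Obligate heterozygotes: II-1 is pigmented so carries K and received k from I-2 (kk), so II-1 is Kk; III-1 is pigmented so carries K and passed k to IV-1 (kk), so III-1 is Kk; IV-2 is pigmented so carries K and received k from III-3 (kk), so IV-2 is Kk; IV-3 is pigmented so carries K and received k from III-3 (kk), so IV-3 is Kk.
Every other individual is either homozygous by phenotype or has at least one consistent homozygous assignment, so the count is 4.

4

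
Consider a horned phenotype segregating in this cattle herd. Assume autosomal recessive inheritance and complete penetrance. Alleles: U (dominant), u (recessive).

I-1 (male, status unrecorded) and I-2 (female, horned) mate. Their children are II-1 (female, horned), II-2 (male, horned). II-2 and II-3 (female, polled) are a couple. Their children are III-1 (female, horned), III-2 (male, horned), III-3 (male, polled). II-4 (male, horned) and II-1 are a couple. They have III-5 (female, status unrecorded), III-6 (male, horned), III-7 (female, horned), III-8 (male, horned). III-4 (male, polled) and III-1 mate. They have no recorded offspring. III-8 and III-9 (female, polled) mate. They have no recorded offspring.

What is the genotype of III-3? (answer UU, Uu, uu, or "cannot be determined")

Uu

From phenotype alone, III-3 is UU or Uu.
III-3 is polled so carries U and received u from II-2 (uu), so III-3 is Uu.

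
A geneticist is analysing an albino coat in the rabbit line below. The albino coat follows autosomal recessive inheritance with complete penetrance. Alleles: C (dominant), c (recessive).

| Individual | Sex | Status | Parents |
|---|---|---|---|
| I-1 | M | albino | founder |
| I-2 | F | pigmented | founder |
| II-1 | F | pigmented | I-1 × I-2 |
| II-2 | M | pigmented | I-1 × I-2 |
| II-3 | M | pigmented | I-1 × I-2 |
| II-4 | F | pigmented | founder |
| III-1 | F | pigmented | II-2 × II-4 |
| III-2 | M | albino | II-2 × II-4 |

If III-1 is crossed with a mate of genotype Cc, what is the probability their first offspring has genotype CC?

1/3

II-2 is pigmented so carries C and received c from I-1 (cc), so II-2 is Cc.
II-4 is pigmented so carries C and passed c to III-2 (cc), so II-4 is Cc.
III-1 is a pigmented offspring of II-2 (Cc) × II-4 (Cc), whose cross gives 1/4 CC : 1/2 Cc : 1/4 cc; conditioning on being pigmented, III-1 is CC with probability 1/3, Cc with probability 2/3.
Summing over parental genotype combinations, P(offspring has genotype CC) = 1/3·1/2 + 2/3·1/4 = 1/3.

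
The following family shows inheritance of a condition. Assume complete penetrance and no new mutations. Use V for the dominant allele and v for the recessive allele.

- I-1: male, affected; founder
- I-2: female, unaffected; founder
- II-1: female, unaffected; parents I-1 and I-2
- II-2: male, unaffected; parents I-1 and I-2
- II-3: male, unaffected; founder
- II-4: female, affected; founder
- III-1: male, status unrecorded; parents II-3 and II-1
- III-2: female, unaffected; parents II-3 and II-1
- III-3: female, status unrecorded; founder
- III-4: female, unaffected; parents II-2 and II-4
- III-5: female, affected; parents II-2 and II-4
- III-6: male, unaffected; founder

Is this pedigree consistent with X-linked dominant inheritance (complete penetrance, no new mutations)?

No

Under X-linked dominant, II-1 (unaffected, female) cannot arise from I-1 (affected) × I-2 (unaffected).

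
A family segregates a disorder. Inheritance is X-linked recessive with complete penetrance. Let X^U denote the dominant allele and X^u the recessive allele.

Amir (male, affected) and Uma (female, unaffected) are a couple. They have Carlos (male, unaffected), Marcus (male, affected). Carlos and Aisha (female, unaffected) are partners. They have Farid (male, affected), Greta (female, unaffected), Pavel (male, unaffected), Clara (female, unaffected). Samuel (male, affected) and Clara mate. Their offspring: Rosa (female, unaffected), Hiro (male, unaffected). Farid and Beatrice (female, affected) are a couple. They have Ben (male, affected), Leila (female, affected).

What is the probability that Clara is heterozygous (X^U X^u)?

Carlos is unaffected, so Carlos is X^U Y.
Aisha is unaffected so carries U and passed u to Farid (X^u Y), so Aisha is X^U X^u.
Their cross gives offspring ratios 1/2 X^U X^U : 1/2 X^U X^u. Conditioning on Clara being unaffected, P(X^U X^u) = 1/2 / 1 = 1/2 before taking Clara's own offspring into account.
Samuel is affected, so Samuel is X^u Y.
Now use Clara's offspring. Probability of each recorded status — unaffected daughter Rosa: 1/2 if Clara is X^U X^u, 1 if X^U X^U; unaffected son Hiro: 1/2 if Clara is X^U X^u, 1 if X^U X^U.
Bayes: P(X^U X^u) = 1/2·1/4 / (1/2·1/4 + 1/2·1) = 1/5.

1/5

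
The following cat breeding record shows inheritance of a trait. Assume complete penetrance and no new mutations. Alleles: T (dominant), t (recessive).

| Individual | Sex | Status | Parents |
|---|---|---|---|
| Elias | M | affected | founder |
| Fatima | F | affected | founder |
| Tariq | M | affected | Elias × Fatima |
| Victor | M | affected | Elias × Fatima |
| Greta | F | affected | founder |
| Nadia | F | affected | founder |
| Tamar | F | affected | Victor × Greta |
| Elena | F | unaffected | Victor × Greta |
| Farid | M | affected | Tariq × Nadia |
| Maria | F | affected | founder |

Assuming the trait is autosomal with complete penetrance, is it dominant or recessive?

dominant

Victor and Greta are both affected yet have an unaffected child Elena. Under a recessive model two affected parents are homozygous and every child would be affected, so the trait cannot be recessive.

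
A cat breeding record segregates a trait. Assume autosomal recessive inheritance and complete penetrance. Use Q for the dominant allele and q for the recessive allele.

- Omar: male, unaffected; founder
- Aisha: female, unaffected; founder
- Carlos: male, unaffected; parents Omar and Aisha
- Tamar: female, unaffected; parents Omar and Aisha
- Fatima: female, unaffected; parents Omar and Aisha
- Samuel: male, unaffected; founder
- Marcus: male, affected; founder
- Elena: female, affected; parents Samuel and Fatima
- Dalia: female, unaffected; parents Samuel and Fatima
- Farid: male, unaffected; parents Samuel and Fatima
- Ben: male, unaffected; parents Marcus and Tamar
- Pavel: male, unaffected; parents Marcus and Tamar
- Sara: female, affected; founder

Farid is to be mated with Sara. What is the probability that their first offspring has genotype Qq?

2/3

Samuel is unaffected so carries Q and passed q to Elena (qq), so Samuel is Qq.
Fatima is unaffected so carries Q and passed q to Elena (qq), so Fatima is Qq.
Farid is an unaffected offspring of Samuel (Qq) × Fatima (Qq), whose cross gives 1/4 QQ : 1/2 Qq : 1/4 qq; conditioning on being unaffected, Farid is QQ with probability 1/3, Qq with probability 2/3.
Sara is affected, so Sara is qq.
Summing over parental genotype combinations, P(offspring has genotype Qq) = 1/3·1 + 2/3·1/2 = 2/3.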